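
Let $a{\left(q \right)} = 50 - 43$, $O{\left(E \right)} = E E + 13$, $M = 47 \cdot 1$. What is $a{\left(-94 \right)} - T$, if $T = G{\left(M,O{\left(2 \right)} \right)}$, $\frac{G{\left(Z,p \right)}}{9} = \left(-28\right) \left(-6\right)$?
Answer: $-1505$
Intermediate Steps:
$M = 47$
$O{\left(E \right)} = 13 + E^{2}$ ($O{\left(E \right)} = E^{2} + 13 = 13 + E^{2}$)
$a{\left(q \right)} = 7$ ($a{\left(q \right)} = 50 - 43 = 7$)
$G{\left(Z,p \right)} = 1512$ ($G{\left(Z,p \right)} = 9 \left(\left(-28\right) \left(-6\right)\right) = 9 \cdot 168 = 1512$)
$T = 1512$
$a{\left(-94 \right)} - T = 7 - 1512 = -1505$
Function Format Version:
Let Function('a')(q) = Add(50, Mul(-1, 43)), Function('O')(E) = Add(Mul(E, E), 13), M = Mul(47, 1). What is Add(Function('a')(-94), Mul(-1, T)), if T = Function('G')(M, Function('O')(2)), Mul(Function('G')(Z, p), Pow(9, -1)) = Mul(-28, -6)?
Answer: -1505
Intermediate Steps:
M = 47
Function('O')(E) = Add(13, Pow(E, 2)) (Function('O')(E) = Add(Pow(E, 2), 13) = Add(13, Pow(E, 2)))
Function('a')(q) = 7 (Function('a')(q) = Add(50, -43) = 7)
Function('G')(Z, p) = 1512 (Function('G')(Z, p) = Mul(9, Mul(-28, -6)) = Mul(9, 168) = 1512)
T = 1512
Add(Function('a')(-94), Mul(-1, T)) = Add(7, Mul(-1, 1512)) = Add(7, -1512) = -1505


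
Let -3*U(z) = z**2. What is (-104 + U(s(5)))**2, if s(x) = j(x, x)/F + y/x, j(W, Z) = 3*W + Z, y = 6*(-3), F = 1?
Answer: 210946576/5625 ≈ 37502.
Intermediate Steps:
y = -18
j(W, Z) = Z + 3*W
s(x) = -18/x + 4*x (s(x) = (x + 3*x)/1 - 18/x = (4*x)*1 - 18/x = 4*x - 18/x = -18/x + 4*x)
U(z) = -z**2/3
(-104 + U(s(5)))**2 = (-104 - (-18/5 + 4*5)**2/3)**2 = (-104 - (-18*1/5 + 20)**2/3)**2 = (-104 - (-18/5 + 20)**2/3)**2 = (-104 - (82/5)**2/3)**2 = (-104 - 1/3*6724/25)**2 = (-104 - 6724/75)**2 = (-14524/75)**2 = 210946576/5625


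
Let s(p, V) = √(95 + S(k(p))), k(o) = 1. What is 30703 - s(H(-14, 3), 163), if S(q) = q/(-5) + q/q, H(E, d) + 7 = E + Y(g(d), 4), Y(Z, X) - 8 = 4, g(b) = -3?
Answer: 30703 - √2395/5 ≈ 30693.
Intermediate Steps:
Y(Z, X) = 12 (Y(Z, X) = 8 + 4 = 12)
H(E, d) = 5 + E (H(E, d) = -7 + (E + 12) = -7 + (12 + E) = 5 + E)
S(q) = 1 - q/5 (S(q) = q*(-⅕) + 1 = -q/5 + 1 = 1 - q/5)
s(p, V) = √2395/5 (s(p, V) = √(95 + (1 - ⅕*1)) = √(95 + (1 - ⅕)) = √(95 + ⅘) = √(479/5) = √2395/5)
30703 - s(H(-14, 3), 163) = 30703 - √2395/5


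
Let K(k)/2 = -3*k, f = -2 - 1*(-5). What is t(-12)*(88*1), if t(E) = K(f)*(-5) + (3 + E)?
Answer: 7128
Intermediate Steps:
f = 3 (f = -2 + 5 = 3)
K(k) = -6*k (K(k) = 2*(-3*k) = -6*k)
t(E) = 93 + E (t(E) = -6*3*(-5) + (3 + E) = -18*(-5) + (3 + E) = 90 + (3 + E) = 93 + E)
t(-12)*(88*1) = (93 - 12)*(88*1) = 81*88 = 7128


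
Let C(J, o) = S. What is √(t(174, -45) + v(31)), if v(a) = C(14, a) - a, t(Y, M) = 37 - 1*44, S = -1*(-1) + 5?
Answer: 4*I*√2 ≈ 5.6569*I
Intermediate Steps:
S = 6 (S = 1 + 5 = 6)
C(J, o) = 6
t(Y, M) = -7 (t(Y, M) = 37 - 44 = -7)
v(a) = 6 - a
√(t(174, -45) + v(31)) = √(-7 + (6 - 1*31)) = √(-7 + (6 - 31)) = √(-7 - 25) = √(-32) = 4*I*√2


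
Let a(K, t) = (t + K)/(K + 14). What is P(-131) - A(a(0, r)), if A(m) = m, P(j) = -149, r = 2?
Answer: -1044/7 ≈ -149.14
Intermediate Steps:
a(K, t) = (K + t)/(14 + K)
P(-131) - A(a(0, r)) = -149 - (0 + 2)/(14 + 0) = -149 - 2/14 = -149 - 1*⅐ = -149 - ⅐ = -1044/7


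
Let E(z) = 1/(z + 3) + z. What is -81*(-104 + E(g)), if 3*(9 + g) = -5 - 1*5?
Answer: 264087/28 ≈ 9431.7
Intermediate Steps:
g = -37/3 (g = -9 + (-5 - 1*5)/3 = -9 + (-5 - 5)/3 = -9 + (⅓)*(-10) = -9 - 10/3 = -37/3 ≈ -12.333)
E(z) = z + 1/(3 + z) (E(z) = 1/(3 + z) + z = z + 1/(3 + z))
-81*(-104 + E(g)) = -81*(-104 + (1 + (-37/3)² + 3*(-37/3))/(3 - 37/3)) = -81*(-104 + (1 + 1369/9 - 37)/(-28/3)) = -81*(-104 - 3/28*1045/9) = -81*(-104 - 1045/84) = -81*(-9781/84) = 264087/28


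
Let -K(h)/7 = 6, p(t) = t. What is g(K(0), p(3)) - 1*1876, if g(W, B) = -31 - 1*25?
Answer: -1932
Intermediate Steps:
K(h) = -42 (K(h) = -7*6 = -42)
g(W, B) = -56 (g(W, B) = -31 - 25 = -56)
g(K(0), p(3)) - 1*1876 = -56 - 1*1876 = -56 - 1876 = -1932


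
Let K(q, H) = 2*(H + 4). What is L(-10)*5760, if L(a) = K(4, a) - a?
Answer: -11520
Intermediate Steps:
K(q, H) = 8 + 2*H (K(q, H) = 2*(4 + H) = 8 + 2*H)
L(a) = 8 + a (L(a) = (8 + 2*a) - a = 8 + a)
L(-10)*5760 = (8 - 10)*5760 = -2*5760 = -11520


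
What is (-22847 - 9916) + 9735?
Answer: -23028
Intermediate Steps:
(-22847 - 9916) + 9735 = -32763 + 9735 = -23028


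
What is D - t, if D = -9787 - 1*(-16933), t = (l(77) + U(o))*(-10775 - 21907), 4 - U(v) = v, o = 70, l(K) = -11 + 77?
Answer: 7146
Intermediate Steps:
l(K) = 66
U(v) = 4 - v
t = 0 (t = (66 + (4 - 1*70))*(-10775 - 21907) = (66 + (4 - 70))*(-32682) = (66 - 66)*(-32682) = 0*(-32682) = 0)
D = 7146 (D = -9787 + 16933 = 7146)
D - t = 7146 - 1*0 = 7146 + 0 = 7146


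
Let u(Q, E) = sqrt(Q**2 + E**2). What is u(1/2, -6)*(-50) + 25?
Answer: 25 - 25*sqrt(145) ≈ -276.04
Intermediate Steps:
u(Q, E) = sqrt(E**2 + Q**2)
u(1/2, -6)*(-50) + 25 = sqrt((-6)**2 + (1/2)**2)*(-50) + 25 = sqrt(36 + (1/2)**2)*(-50) + 25 = sqrt(36 + 1/4)*(-50) + 25 = sqrt(145/4)*(-50) + 25 = (sqrt(145)/2)*(-50) + 25 = -25*sqrt(145) + 25 = 25 - 25*sqrt(145)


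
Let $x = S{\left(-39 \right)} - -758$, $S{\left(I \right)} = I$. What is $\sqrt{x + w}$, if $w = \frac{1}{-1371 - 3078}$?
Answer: $\frac{\sqrt{14231594670}}{4449} \approx 26.814$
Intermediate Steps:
$w = - \frac{1}{4449}$ ($w = \frac{1}{-4449} = - \frac{1}{4449} \approx -0.00022477$)
$x = 719$ ($x = -39 - -758 = -39 + 758 = 719$)
$\sqrt{x + w} = \sqrt{719 - \frac{1}{4449}} = \sqrt{\frac{3198830}{4449}} = \frac{\sqrt{14231594670}}{4449}$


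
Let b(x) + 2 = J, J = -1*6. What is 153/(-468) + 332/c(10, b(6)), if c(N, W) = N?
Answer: 8547/260 ≈ 32.873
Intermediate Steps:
J = -6
b(x) = -8 (b(x) = -2 - 6 = -8)
153/(-468) + 332/c(10, b(6)) = 153/(-468) + 332/10 = 153*(-1/468) + 332*(⅒) = -17/52 + 166/5 = 8547/260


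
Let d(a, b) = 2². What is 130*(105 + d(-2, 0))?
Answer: 14170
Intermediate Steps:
d(a, b) = 4
130*(105 + d(-2, 0)) = 130*(105 + 4) = 130*109 = 14170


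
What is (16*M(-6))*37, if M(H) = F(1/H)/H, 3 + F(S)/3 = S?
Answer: 2812/3 ≈ 937.33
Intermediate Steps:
F(S) = -9 + 3*S
M(H) = (-9 + 3/H)/H (M(H) = (-9 + 3*(1/H))/H = (-9 + 3/H)/H)
(16*M(-6))*37 = (16*(3*(1 - 3*(-6))/(-6)²))*37 = (16*(3*(1/36)*(1 + 18)))*37 = (16*(3*(1/36)*19))*37 = (16*(19/12))*37 = (76/3)*37 = 2812/3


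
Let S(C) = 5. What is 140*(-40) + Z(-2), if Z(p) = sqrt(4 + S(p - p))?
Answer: -5597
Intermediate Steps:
Z(p) = 3 (Z(p) = sqrt(4 + 5) = sqrt(9) = 3)
140*(-40) + Z(-2) = 140*(-40) + 3 = -5600 + 3 = -5597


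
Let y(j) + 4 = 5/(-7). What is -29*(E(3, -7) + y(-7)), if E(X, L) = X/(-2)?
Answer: 2523/14 ≈ 180.21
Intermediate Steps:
E(X, L) = -X/2 (E(X, L) = X*(-1/2) = -X/2)
y(j) = -33/7 (y(j) = -4 + 5/(-7) = -4 + 5*(-1/7) = -4 - 5/7 = -33/7)
-29*(E(3, -7) + y(-7)) = -29*(-1/2*3 - 33/7) = -29*(-3/2 - 33/7) = -29*(-87/14) = 2523/14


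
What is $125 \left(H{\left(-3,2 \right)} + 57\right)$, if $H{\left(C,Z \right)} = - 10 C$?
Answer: $10875$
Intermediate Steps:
$125 \left(H{\left(-3,2 \right)} + 57\right) = 125 \left(\left(-10\right) \left(-3\right) + 57\right) = 125 \left(30 + 57\right) = 125 \cdot 87 = 10875$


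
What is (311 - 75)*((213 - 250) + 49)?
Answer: 2832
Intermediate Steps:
(311 - 75)*((213 - 250) + 49) = 236*(-37 + 49) = 236*12 = 2832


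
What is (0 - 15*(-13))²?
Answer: 38025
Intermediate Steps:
(0 - 15*(-13))² = (0 + 195)² = 195² = 38025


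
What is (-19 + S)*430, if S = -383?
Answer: -172860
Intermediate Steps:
(-19 + S)*430 = (-19 - 383)*430 = -402*430 = -172860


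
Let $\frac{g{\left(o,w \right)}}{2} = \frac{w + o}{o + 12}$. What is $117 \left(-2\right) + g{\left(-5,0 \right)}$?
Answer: $- \frac{1648}{7} \approx -235.43$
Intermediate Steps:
$g{\left(o,w \right)} = \frac{2 \left(o + w\right)}{12 + o}$ ($g{\left(o,w \right)} = 2 \frac{w + o}{o + 12} = 2 \frac{o + w}{12 + o} = \frac{2 \left(o + w\right)}{12 + o}$)
$117 \left(-2\right) + g{\left(-5,0 \right)} = 117 \left(-2\right) + \frac{2 \left(-5 + 0\right)}{12 - 5} = -234 + 2 \cdot \frac{1}{7} \left(-5\right) = -234 - \frac{10}{7} = - \frac{1648}{7}$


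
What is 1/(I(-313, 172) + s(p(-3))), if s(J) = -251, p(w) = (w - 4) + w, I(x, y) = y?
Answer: -1/79 ≈ -0.012658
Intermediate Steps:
p(w) = -4 + 2*w (p(w) = (-4 + w) + w = -4 + 2*w)
1/(I(-313, 172) + s(p(-3))) = 1/(172 - 251) = 1/(-79) = -1/79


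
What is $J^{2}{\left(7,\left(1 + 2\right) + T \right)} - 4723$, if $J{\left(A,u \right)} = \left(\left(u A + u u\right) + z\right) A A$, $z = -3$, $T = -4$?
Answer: $189758$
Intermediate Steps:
$J{\left(A,u \right)} = A^{2} \left(-3 + u^{2} + A u\right)$ ($J{\left(A,u \right)} = \left(\left(u A + u u\right) - 3\right) A A = \left(\left(A u + u^{2}\right) - 3\right) A A = \left(\left(u^{2} + A u\right) - 3\right) A A = \left(-3 + u^{2} + A u\right) A A = A \left(-3 + u^{2} + A u\right) A = A^{2} \left(-3 + u^{2} + A u\right)$)
$J^{2}{\left(7,\left(1 + 2\right) + T \right)} - 4723 = \left(7^{2} \left(-3 + \left(\left(1 + 2\right) - 4\right)^{2} + 7 \left(\left(1 + 2\right) - 4\right)\right)\right)^{2} - 4723 = \left(49 \left(-3 + \left(3 - 4\right)^{2} + 7 \left(3 - 4\right)\right)\right)^{2} - 4723 = \left(49 \left(-3 + \left(-1\right)^{2} + 7 \left(-1\right)\right)\right)^{2} - 4723 = \left(49 \left(-3 + 1 - 7\right)\right)^{2} - 4723 = \left(49 \left(-9\right)\right)^{2} - 4723 = \left(-441\right)^{2} - 4723 = 194481 - 4723 = 189758$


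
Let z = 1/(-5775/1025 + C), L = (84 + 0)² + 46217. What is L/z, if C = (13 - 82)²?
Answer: 10386636810/41 ≈ 2.5333e+8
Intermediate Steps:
C = 4761 (C = (-69)² = 4761)
L = 53273 (L = 84² + 46217 = 7056 + 46217 = 53273)
z = 41/194970 (z = 1/(-5775/1025 + 4761) = 1/(-5775*1/1025 + 4761) = 1/(-231/41 + 4761) = 1/(194970/41) = 41/194970 ≈ 0.00021029)
L/z = 53273/(41/194970) = 53273*(194970/41) = 10386636810/41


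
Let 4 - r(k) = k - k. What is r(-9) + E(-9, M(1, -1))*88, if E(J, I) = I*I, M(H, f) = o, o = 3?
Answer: 796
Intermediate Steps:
M(H, f) = 3
E(J, I) = I²
r(k) = 4 (r(k) = 4 - (k - k) = 4 - 1*0 = 4 + 0 = 4)
r(-9) + E(-9, M(1, -1))*88 = 4 + 3²*88 = 4 + 9*88 = 4 + 792 = 796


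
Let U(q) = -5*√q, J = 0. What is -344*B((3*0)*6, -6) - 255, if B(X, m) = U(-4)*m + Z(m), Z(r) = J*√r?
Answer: -255 - 20640*I ≈ -255.0 - 20640.0*I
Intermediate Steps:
Z(r) = 0 (Z(r) = 0*√r = 0)
B(X, m) = -10*I*m (B(X, m) = (-10*I)*m + 0 = -10*I*m + 0 = -10*I*m)
-344*B((3*0)*6, -6) - 255 = -(-3440)*I*(-6) - 255 = -20640*I - 255 = -255 - 20640*I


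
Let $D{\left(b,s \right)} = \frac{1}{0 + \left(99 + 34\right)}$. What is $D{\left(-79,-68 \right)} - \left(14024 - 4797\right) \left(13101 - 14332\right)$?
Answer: $\frac{1510672122}{133} \approx 1.1358 \cdot 10^{7}$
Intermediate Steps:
$D{\left(b,s \right)} = \frac{1}{133}$ ($D{\left(b,s \right)} = \frac{1}{0 + 133} = \frac{1}{133}$)
$D{\left(-79,-68 \right)} - \left(14024 - 4797\right) \left(13101 - 14332\right) = \frac{1}{133} - \left(14024 - 4797\right) \left(13101 - 14332\right) = \frac{1}{133} - 9227 \left(-1231\right) = \frac{1}{133} - -11358437 = \frac{1}{133} + 11358437 = \frac{1510672122}{133}$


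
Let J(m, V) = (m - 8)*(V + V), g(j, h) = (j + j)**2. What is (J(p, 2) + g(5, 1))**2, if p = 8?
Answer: 10000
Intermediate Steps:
g(j, h) = 4*j**2 (g(j, h) = (2*j)**2 = 4*j**2)
J(m, V) = 2*V*(-8 + m) (J(m, V) = (-8 + m)*(2*V) = 2*V*(-8 + m))
(J(p, 2) + g(5, 1))**2 = (2*2*(-8 + 8) + 4*5**2)**2 = (2*2*0 + 4*25)**2 = (0 + 100)**2 = 100**2 = 10000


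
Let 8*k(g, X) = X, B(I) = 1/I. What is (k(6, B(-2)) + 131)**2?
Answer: 4389025/256 ≈ 17145.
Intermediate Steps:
k(g, X) = X/8
(k(6, B(-2)) + 131)**2 = ((1/8)/(-2) + 131)**2 = ((1/8)*(-1/2) + 131)**2 = (-1/16 + 131)**2 = (2095/16)**2 = 4389025/256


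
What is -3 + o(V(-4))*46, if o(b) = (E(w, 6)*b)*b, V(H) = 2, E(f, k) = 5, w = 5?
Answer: 917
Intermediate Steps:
o(b) = 5*b² (o(b) = (5*b)*b = 5*b²)
-3 + o(V(-4))*46 = -3 + (5*2²)*46 = -3 + (5*4)*46 = -3 + 20*46 = -3 + 920 = 917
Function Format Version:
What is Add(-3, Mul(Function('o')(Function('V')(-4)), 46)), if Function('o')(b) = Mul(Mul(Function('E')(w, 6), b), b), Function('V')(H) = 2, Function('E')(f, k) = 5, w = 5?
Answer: 917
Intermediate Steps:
Function('o')(b) = Mul(5, Pow(b, 2)) (Function('o')(b) = Mul(Mul(5, b), b) = Mul(5, Pow(b, 2)))
Add(-3, Mul(Function('o')(Function('V')(-4)), 46)) = Add(-3, Mul(Mul(5, Pow(2, 2)), 46)) = Add(-3, Mul(Mul(5, 4), 46)) = Add(-3, Mul(20, 46)) = Add(-3, 920) = 917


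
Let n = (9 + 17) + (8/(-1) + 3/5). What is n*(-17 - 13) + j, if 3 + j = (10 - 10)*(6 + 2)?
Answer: -561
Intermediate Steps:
n = 93/5 (n = 26 + (8*(-1) + 3*(⅕)) = 26 + (-8 + ⅗) = 26 - 37/5 = 93/5 ≈ 18.600)
j = -3 (j = -3 + (10 - 10)*(6 + 2) = -3 + 0*8 = -3 + 0 = -3)
n*(-17 - 13) + j = 93*(-17 - 13)/5 - 3 = (93/5)*(-30) - 3 = -558 - 3 = -561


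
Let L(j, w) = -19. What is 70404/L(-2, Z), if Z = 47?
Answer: -70404/19 ≈ -3705.5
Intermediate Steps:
70404/L(-2, Z) = 70404/(-19) = 70404*(-1/19) = -70404/19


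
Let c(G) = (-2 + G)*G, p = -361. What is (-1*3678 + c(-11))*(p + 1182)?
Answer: -2902235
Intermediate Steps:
c(G) = G*(-2 + G)
(-1*3678 + c(-11))*(p + 1182) = (-1*3678 - 11*(-2 - 11))*(-361 + 1182) = (-3678 - 11*(-13))*821 = (-3678 + 143)*821 = -3535*821 = -2902235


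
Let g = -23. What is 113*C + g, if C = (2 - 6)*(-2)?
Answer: 881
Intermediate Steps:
C = 8 (C = -4*(-2) = 8)
113*C + g = 113*8 - 23 = 904 - 23 = 881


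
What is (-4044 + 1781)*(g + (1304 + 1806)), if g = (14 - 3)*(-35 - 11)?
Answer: -5892852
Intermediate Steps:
g = -506 (g = 11*(-46) = -506)
(-4044 + 1781)*(g + (1304 + 1806)) = (-4044 + 1781)*(-506 + (1304 + 1806)) = -2263*(-506 + 3110) = -2263*2604 = -5892852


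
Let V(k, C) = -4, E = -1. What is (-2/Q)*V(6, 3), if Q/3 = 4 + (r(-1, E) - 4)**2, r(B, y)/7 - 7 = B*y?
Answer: 2/2031 ≈ 0.00098474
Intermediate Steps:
r(B, y) = 49 + 7*B*y (r(B, y) = 49 + 7*(B*y) = 49 + 7*B*y)
Q = 8124 (Q = 3*(4 + ((49 + 7*(-1)*(-1)) - 4)**2) = 3*(4 + ((49 + 7) - 4)**2) = 3*(4 + (56 - 4)**2) = 3*(4 + 52**2) = 3*(4 + 2704) = 3*2708 = 8124)
(-2/Q)*V(6, 3) = (-2/8124)*(-4) = ((1/8124)*(-2))*(-4) = -1/4062*(-4) = 2/2031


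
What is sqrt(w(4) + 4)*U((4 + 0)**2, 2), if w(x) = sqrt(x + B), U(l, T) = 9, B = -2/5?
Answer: 9*sqrt(100 + 15*sqrt(10))/5 ≈ 21.856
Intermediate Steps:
B = -2/5 (B = -2*1/5 = -2/5 ≈ -0.40000)
w(x) = sqrt(-2/5 + x) (w(x) = sqrt(x - 2/5) = sqrt(-2/5 + x))
sqrt(w(4) + 4)*U((4 + 0)**2, 2) = sqrt(sqrt(-10 + 25*4)/5 + 4)*9 = sqrt(sqrt(-10 + 100)/5 + 4)*9 = sqrt(sqrt(90)/5 + 4)*9 = sqrt((3*sqrt(10))/5 + 4)*9 = sqrt(3*sqrt(10)/5 + 4)*9 = sqrt(4 + 3*sqrt(10)/5)*9 = 9*sqrt(4 + 3*sqrt(10)/5)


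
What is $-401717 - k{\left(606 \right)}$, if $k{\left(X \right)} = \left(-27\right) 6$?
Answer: $-401555$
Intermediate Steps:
$k{\left(X \right)} = -162$
$-401717 - k{\left(606 \right)} = -401717 - -162 = -401717 + 162 = -401555$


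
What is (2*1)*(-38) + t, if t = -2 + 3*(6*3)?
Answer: -24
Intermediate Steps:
t = 52 (t = -2 + 3*18 = -2 + 54 = 52)
(2*1)*(-38) + t = (2*1)*(-38) + 52 = 2*(-38) + 52 = -76 + 52 = -24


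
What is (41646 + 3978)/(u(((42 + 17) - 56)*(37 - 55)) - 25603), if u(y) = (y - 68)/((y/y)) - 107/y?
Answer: -2463696/1389043 ≈ -1.7737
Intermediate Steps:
u(y) = -68 + y - 107/y (u(y) = (-68 + y)/1 - 107/y = (-68 + y)*1 - 107/y = (-68 + y) - 107/y = -68 + y - 107/y)
(41646 + 3978)/(u(((42 + 17) - 56)*(37 - 55)) - 25603) = (41646 + 3978)/((-68 + ((42 + 17) - 56)*(37 - 55) - 107*1/((37 - 55)*((42 + 17) - 56))) - 25603) = 45624/((-68 + (59 - 56)*(-18) - 107*(-1/(18*(59 - 56)))) - 25603) = 45624/((-68 + 3*(-18) - 107/(3*(-18))) - 25603) = 45624/((-68 - 54 - 107/(-54)) - 25603) = 45624/((-68 - 54 - 107*(-1/54)) - 25603) = 45624/((-68 - 54 + 107/54) - 25603) = 45624/(-6481/54 - 25603) = 45624/(-1389043/54) = 45624*(-54/1389043) = -2463696/1389043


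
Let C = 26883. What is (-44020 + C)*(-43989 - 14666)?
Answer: 1005170735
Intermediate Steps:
(-44020 + C)*(-43989 - 14666) = (-44020 + 26883)*(-43989 - 14666) = -17137*(-58655) = 1005170735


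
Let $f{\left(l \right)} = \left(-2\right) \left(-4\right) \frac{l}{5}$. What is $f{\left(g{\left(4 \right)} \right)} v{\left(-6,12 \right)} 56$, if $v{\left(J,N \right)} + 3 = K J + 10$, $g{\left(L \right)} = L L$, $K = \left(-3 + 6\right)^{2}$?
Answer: $- \frac{336896}{5} \approx -67379.0$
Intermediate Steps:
$K = 9$ ($K = 3^{2} = 9$)
$g{\left(L \right)} = L^{2}$
$v{\left(J,N \right)} = 7 + 9 J$ ($v{\left(J,N \right)} = -3 + \left(9 J + 10\right) = -3 + \left(10 + 9 J\right) = 7 + 9 J$)
$f{\left(l \right)} = \frac{8 l}{5}$ ($f{\left(l \right)} = 8 l \frac{1}{5} = 8 \frac{l}{5} = \frac{8 l}{5}$)
$f{\left(g{\left(4 \right)} \right)} v{\left(-6,12 \right)} 56 = \frac{8 \cdot 4^{2}}{5} \left(7 + 9 \left(-6\right)\right) 56 = \frac{8}{5} \cdot 16 \left(7 - 54\right) 56 = \frac{128 \left(\left(-47\right) 56\right)}{5} = \frac{128}{5} \left(-2632\right) = - \frac{336896}{5}$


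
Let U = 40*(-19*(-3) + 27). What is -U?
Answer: -3360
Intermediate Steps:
U = 3360 (U = 40*(57 + 27) = 40*84 = 3360)
-U = -1*3360 = -3360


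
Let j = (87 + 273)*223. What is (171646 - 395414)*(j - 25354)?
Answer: -12290681168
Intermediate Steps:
j = 80280 (j = 360*223 = 80280)
(171646 - 395414)*(j - 25354) = (171646 - 395414)*(80280 - 25354) = -223768*54926 = -12290681168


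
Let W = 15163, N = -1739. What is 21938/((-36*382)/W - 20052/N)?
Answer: 289235604833/140066874 ≈ 2065.0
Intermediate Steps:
21938/((-36*382)/W - 20052/N) = 21938/(-36*382/15163 - 20052/(-1739)) = 21938/(-13752*1/15163 - 20052*(-1/1739)) = 21938/(-13752/15163 + 20052/1739) = 21938/(280133748/26368457) = 21938*(26368457/280133748) = 289235604833/140066874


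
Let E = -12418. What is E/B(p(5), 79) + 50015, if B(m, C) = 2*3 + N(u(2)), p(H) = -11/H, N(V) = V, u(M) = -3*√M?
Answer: 137627/3 - 6209*√2/3 ≈ 42949.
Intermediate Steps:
B(m, C) = 6 - 3*√2 (B(m, C) = 2*3 - 3*√2 = 6 - 3*√2)
E/B(p(5), 79) + 50015 = -12418/(6 - 3*√2) + 50015 = 50015 - 12418/(6 - 3*√2)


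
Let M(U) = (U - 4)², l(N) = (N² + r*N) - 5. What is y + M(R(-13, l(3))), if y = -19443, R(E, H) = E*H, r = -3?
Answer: -15722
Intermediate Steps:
l(N) = -5 + N² - 3*N (l(N) = (N² - 3*N) - 5 = -5 + N² - 3*N)
M(U) = (-4 + U)²
y + M(R(-13, l(3))) = -19443 + (-4 - 13*(-5 + 3² - 3*3))² = -19443 + (-4 - 13*(-5 + 9 - 9))² = -19443 + (-4 - 13*(-5))² = -19443 + (-4 + 65)² = -19443 + 61² = -19443 + 3721 = -15722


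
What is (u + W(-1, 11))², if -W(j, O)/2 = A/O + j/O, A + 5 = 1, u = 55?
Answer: 378225/121 ≈ 3125.8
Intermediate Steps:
A = -4 (A = -5 + 1 = -4)
W(j, O) = 8/O - 2*j/O (W(j, O) = -2*(-4/O + j/O) = 8/O - 2*j/O)
(u + W(-1, 11))² = (55 + 2*(4 - 1*(-1))/11)² = (55 + 2*(1/11)*(4 + 1))² = (55 + 2*(1/11)*5)² = (55 + 10/11)² = (615/11)² = 378225/121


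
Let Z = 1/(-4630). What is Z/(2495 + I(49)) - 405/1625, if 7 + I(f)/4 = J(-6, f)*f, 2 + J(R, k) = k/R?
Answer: -106733733/428251850 ≈ -0.24923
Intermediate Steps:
Z = -1/4630 ≈ -0.00021598
J(R, k) = -2 + k/R
I(f) = -28 + 4*f*(-2 - f/6) (I(f) = -28 + 4*((-2 + f/(-6))*f) = -28 + 4*((-2 + f*(-1/6))*f) = -28 + 4*((-2 - f/6)*f) = -28 + 4*(f*(-2 - f/6)) = -28 + 4*f*(-2 - f/6))
Z/(2495 + I(49)) - 405/1625 = -1/(4630*(2495 + (-28 + (2/3)*49*(-12 - 1*49)))) - 405/1625 = -1/(4630*(2495 + (-28 + (2/3)*49*(-12 - 49)))) - 405*1/1625 = -1/(4630*(2495 + (-28 + (2/3)*49*(-61)))) - 81/325 = -1/(4630*(2495 + (-28 - 5978/3))) - 81/325 = -1/(4630*(2495 - 6062/3)) - 81/325 = -1/(4630*1423/3) - 81/325 = -1/4630*3/1423 - 81/325 = -3/6588490 - 81/325 = -106733733/428251850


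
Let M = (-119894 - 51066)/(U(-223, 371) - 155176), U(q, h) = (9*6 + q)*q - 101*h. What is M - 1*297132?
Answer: -575542547/1937 ≈ -2.9713e+5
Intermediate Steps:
U(q, h) = -101*h + q*(54 + q) (U(q, h) = (54 + q)*q - 101*h = q*(54 + q) - 101*h = -101*h + q*(54 + q))
M = 2137/1937 (M = (-119894 - 51066)/(((-223)² - 101*371 + 54*(-223)) - 155176) = -170960/((49729 - 37471 - 12042) - 155176) = -170960/(216 - 155176) = -170960/(-154960) = -170960*(-1/154960) = 2137/1937 ≈ 1.1033)
M - 1*297132 = 2137/1937 - 1*297132 = 2137/1937 - 297132 = -575542547/1937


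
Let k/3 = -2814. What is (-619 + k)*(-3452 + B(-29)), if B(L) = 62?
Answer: 30716790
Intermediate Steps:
k = -8442 (k = 3*(-2814) = -8442)
(-619 + k)*(-3452 + B(-29)) = (-619 - 8442)*(-3452 + 62) = -9061*(-3390) = 30716790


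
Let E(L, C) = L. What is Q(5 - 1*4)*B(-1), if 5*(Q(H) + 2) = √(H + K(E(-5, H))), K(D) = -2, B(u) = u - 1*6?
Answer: 14 - 7*I/5 ≈ 14.0 - 1.4*I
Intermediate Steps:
B(u) = -6 + u (B(u) = u - 6 = -6 + u)
Q(H) = -2 + √(-2 + H)/5 (Q(H) = -2 + √(H - 2)/5 = -2 + √(-2 + H)/5)
Q(5 - 1*4)*B(-1) = (-2 + √(-2 + (5 - 1*4))/5)*(-6 - 1) = (-2 + √(-2 + (5 - 4))/5)*(-7) = (-2 + √(-2 + 1)/5)*(-7) = (-2 + √(-1)/5)*(-7) = (-2 + I/5)*(-7) = 14 - 7*I/5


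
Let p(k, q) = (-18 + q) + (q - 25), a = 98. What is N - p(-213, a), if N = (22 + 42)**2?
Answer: 3943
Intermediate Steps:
p(k, q) = -43 + 2*q (p(k, q) = (-18 + q) + (-25 + q) = -43 + 2*q)
N = 4096 (N = 64**2 = 4096)
N - p(-213, a) = 4096 - (-43 + 2*98) = 4096 - (-43 + 196) = 4096 - 1*153 = 4096 - 153 = 3943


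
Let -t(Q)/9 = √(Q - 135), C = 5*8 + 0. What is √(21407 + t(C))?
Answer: √(21407 - 9*I*√95) ≈ 146.31 - 0.2998*I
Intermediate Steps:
C = 40 (C = 40 + 0 = 40)
t(Q) = -9*√(-135 + Q) (t(Q) = -9*√(Q - 135) = -9*√(-135 + Q))
√(21407 + t(C)) = √(21407 - 9*√(-135 + 40)) = √(21407 - 9*I*√95)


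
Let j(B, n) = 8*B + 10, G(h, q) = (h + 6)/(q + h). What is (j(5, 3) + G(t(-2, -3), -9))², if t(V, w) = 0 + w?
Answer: 39601/16 ≈ 2475.1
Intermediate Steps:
t(V, w) = w
G(h, q) = (6 + h)/(h + q)
j(B, n) = 10 + 8*B
(j(5, 3) + G(t(-2, -3), -9))² = ((10 + 8*5) + (6 - 3)/(-3 - 9))² = ((10 + 40) + 3/(-12))² = (50 - 1/12*3)² = (50 - ¼)² = (199/4)² = 39601/16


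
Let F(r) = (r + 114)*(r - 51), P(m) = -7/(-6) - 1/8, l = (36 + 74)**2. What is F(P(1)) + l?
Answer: 3659161/576 ≈ 6352.7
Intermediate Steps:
l = 12100 (l = 110**2 = 12100)
P(m) = 25/24 (P(m) = -7*(-1/6) - 1*1/8 = 7/6 - 1/8 = 25/24)
F(r) = (-51 + r)*(114 + r) (F(r) = (114 + r)*(-51 + r) = (-51 + r)*(114 + r))
F(P(1)) + l = (-5814 + (25/24)**2 + 63*(25/24)) + 12100 = (-5814 + 625/576 + 525/8) + 12100 = -3310439/576 + 12100 = 3659161/576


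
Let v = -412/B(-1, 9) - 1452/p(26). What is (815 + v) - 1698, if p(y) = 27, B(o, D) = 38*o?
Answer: -158335/171 ≈ -925.94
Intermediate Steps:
v = -7342/171 (v = -412/(38*(-1)) - 1452/27 = -412/(-38) - 1452*1/27 = -412*(-1/38) - 484/9 = 206/19 - 484/9 = -7342/171 ≈ -42.936)
(815 + v) - 1698 = (815 - 7342/171) - 1698 = 132023/171 - 1698 = -158335/171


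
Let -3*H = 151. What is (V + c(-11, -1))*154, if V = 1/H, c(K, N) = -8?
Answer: -186494/151 ≈ -1235.1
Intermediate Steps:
H = -151/3 (H = -1/3*151 = -151/3 ≈ -50.333)
V = -3/151 (V = 1/(-151/3) = -3/151 ≈ -0.019868)
(V + c(-11, -1))*154 = (-3/151 - 8)*154 = -1211/151*154 = -186494/151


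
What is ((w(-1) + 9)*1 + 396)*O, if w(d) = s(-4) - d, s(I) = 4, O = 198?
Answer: 81180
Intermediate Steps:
w(d) = 4 - d
((w(-1) + 9)*1 + 396)*O = (((4 - 1*(-1)) + 9)*1 + 396)*198 = (((4 + 1) + 9)*1 + 396)*198 = ((5 + 9)*1 + 396)*198 = (14*1 + 396)*198 = (14 + 396)*198 = 410*198 = 81180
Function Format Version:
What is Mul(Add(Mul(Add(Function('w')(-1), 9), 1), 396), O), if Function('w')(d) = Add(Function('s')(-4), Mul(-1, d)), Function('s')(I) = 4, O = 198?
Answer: 81180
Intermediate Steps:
Function('w')(d) = Add(4, Mul(-1, d))
Mul(Add(Mul(Add(Function('w')(-1), 9), 1), 396), O) = Mul(Add(Mul(Add(Add(4, Mul(-1, -1)), 9), 1), 396), 198) = Mul(Add(Mul(Add(Add(4, 1), 9), 1), 396), 198) = Mul(Add(Mul(Add(5, 9), 1), 396), 198) = Mul(Add(Mul(14, 1), 396), 198) = Mul(Add(14, 396), 198) = Mul(410, 198) = 81180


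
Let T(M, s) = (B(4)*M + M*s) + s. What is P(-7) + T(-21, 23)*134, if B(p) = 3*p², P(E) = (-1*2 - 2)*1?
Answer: -196716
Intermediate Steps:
P(E) = -4 (P(E) = (-2 - 2)*1 = -4*1 = -4)
T(M, s) = s + 48*M + M*s (T(M, s) = ((3*4²)*M + M*s) + s = ((3*16)*M + M*s) + s = (48*M + M*s) + s = s + 48*M + M*s)
P(-7) + T(-21, 23)*134 = -4 + (23 + 48*(-21) - 21*23)*134 = -4 + (23 - 1008 - 483)*134 = -4 - 1468*134 = -4 - 196712 = -196716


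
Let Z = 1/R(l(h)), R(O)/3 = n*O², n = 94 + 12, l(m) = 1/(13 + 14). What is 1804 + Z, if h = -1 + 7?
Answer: 191467/106 ≈ 1806.3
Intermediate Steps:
h = 6
l(m) = 1/27
n = 106
R(O) = 318*O² (R(O) = 3*(106*O²) = 318*O²)
Z = 243/106 (Z = 1/(318*(1/27)²) = 1/(318*(1/729)) = 1/(106/243) = 243/106 ≈ 2.2925)
1804 + Z = 1804 + 243/106 = 191467/106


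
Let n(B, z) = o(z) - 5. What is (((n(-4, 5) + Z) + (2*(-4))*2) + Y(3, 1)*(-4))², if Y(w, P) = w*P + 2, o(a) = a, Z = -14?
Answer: 2500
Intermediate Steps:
Y(w, P) = 2 + P*w (Y(w, P) = P*w + 2 = 2 + P*w)
n(B, z) = -5 + z (n(B, z) = z - 5 = -5 + z)
(((n(-4, 5) + Z) + (2*(-4))*2) + Y(3, 1)*(-4))² = ((((-5 + 5) - 14) + (2*(-4))*2) + (2 + 1*3)*(-4))² = (((0 - 14) - 8*2) + (2 + 3)*(-4))² = ((-14 - 16) + 5*(-4))² = (-30 - 20)² = (-50)² = 2500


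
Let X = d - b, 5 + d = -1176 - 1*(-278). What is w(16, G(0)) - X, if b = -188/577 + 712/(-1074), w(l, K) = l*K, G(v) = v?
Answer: 279487279/309849 ≈ 902.01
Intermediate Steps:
d = -903 (d = -5 + (-1176 - 1*(-278)) = -5 + (-1176 + 278) = -5 - 898 = -903)
w(l, K) = K*l
b = -306368/309849 (b = -188*1/577 + 712*(-1/1074) = -188/577 - 356/537 = -306368/309849 ≈ -0.98877)
X = -279487279/309849 (X = -903 - 1*(-306368/309849) = -903 + 306368/309849 = -279487279/309849 ≈ -902.01)
w(16, G(0)) - X = 0*16 - 1*(-279487279/309849) = 0 + 279487279/309849 = 279487279/309849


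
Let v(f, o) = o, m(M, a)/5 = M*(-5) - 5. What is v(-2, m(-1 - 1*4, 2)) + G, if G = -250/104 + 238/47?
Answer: 250901/2444 ≈ 102.66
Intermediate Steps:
m(M, a) = -25 - 25*M (m(M, a) = 5*(M*(-5) - 5) = 5*(-5*M - 5) = 5*(-5 - 5*M) = -25 - 25*M)
G = 6501/2444 (G = -250*1/104 + 238*(1/47) = -125/52 + 238/47 = 6501/2444 ≈ 2.6600)
v(-2, m(-1 - 1*4, 2)) + G = (-25 - 25*(-1 - 1*4)) + 6501/2444 = (-25 - 25*(-1 - 4)) + 6501/2444 = (-25 - 25*(-5)) + 6501/2444 = (-25 + 125) + 6501/2444 = 100 + 6501/2444 = 250901/2444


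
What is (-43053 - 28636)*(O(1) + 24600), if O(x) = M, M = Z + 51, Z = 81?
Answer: -1773012348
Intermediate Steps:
M = 132 (M = 81 + 51 = 132)
O(x) = 132
(-43053 - 28636)*(O(1) + 24600) = (-43053 - 28636)*(132 + 24600) = -71689*24732 = -1773012348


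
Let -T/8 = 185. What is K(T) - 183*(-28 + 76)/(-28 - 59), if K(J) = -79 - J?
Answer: 43557/29 ≈ 1502.0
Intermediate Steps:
T = -1480 (T = -8*185 = -1480)
K(T) - 183*(-28 + 76)/(-28 - 59) = (-79 - 1*(-1480)) - 183*(-28 + 76)/(-28 - 59) = (-79 + 1480) - 183*48/(-87) = 1401 - 183*48*(-1/87) = 1401 - 183*(-16)/29 = 1401 - 1*(-2928/29) = 1401 + 2928/29 = 43557/29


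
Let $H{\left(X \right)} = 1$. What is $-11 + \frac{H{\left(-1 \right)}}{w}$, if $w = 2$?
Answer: $- \frac{21}{2} \approx -10.5$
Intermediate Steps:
$-11 + \frac{H{\left(-1 \right)}}{w} = -11 + \frac{1}{2} \cdot 1 = -11 + \frac{1}{2} = - \frac{21}{2}$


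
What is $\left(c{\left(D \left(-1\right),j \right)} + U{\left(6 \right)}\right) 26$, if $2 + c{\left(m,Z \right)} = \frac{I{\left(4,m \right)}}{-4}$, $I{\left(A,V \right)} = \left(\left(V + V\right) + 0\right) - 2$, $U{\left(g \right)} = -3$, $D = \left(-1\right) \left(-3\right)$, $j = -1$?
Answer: $-78$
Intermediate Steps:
$D = 3$
$I{\left(A,V \right)} = -2 + 2 V$ ($I{\left(A,V \right)} = \left(2 V + 0\right) - 2 = 2 V - 2 = -2 + 2 V$)
$c{\left(m,Z \right)} = - \frac{3}{2} - \frac{m}{2}$ ($c{\left(m,Z \right)} = -2 + \frac{-2 + 2 m}{-4} = -2 + \left(-2 + 2 m\right) \left(- \frac{1}{4}\right) = -2 - \left(- \frac{1}{2} + \frac{m}{2}\right) = - \frac{3}{2} - \frac{m}{2}$)
$\left(c{\left(D \left(-1\right),j \right)} + U{\left(6 \right)}\right) 26 = \left(\left(- \frac{3}{2} - \frac{3 \left(-1\right)}{2}\right) - 3\right) 26 = \left(\left(- \frac{3}{2} - - \frac{3}{2}\right) - 3\right) 26 = \left(\left(- \frac{3}{2} + \frac{3}{2}\right) - 3\right) 26 = \left(0 - 3\right) 26 = \left(-3\right) 26 = -78$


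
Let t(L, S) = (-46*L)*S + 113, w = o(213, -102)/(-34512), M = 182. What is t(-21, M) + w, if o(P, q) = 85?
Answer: 6071523515/34512 ≈ 1.7593e+5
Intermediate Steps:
w = -85/34512 (w = 85/(-34512) = 85*(-1/34512) = -85/34512 ≈ -0.0024629)
t(L, S) = 113 - 46*L*S (t(L, S) = -46*L*S + 113 = 113 - 46*L*S)
t(-21, M) + w = (113 - 46*(-21)*182) - 85/34512 = (113 + 175812) - 85/34512 = 175925 - 85/34512 = 6071523515/34512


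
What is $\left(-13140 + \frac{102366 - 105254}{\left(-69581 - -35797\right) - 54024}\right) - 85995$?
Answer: $- \frac{1088105399}{10976} \approx -99135.0$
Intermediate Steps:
$\left(-13140 + \frac{102366 - 105254}{\left(-69581 - -35797\right) - 54024}\right) - 85995 = \left(-13140 - \frac{2888}{\left(-69581 + 35797\right) - 54024}\right) - 85995 = \left(-13140 - \frac{2888}{-33784 - 54024}\right) - 85995 = \left(-13140 - \frac{2888}{-87808}\right) - 85995 = \left(-13140 - - \frac{361}{10976}\right) - 85995 = \left(-13140 + \frac{361}{10976}\right) - 85995 = - \frac{144224279}{10976} - 85995 = - \frac{1088105399}{10976}$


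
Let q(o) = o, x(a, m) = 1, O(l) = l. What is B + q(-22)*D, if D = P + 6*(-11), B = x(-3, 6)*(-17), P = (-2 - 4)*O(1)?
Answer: 1567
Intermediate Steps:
P = -6 (P = (-2 - 4)*1 = -6*1 = -6)
B = -17 (B = 1*(-17) = -17)
D = -72 (D = -6 + 6*(-11) = -6 - 66 = -72)
B + q(-22)*D = -17 - 22*(-72) = -17 + 1584 = 1567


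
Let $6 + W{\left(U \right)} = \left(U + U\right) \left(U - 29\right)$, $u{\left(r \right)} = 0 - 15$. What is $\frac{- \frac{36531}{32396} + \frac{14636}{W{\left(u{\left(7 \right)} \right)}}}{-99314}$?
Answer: $- \frac{213073061}{2113816258008} \approx -0.0001008$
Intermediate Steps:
$u{\left(r \right)} = -15$ ($u{\left(r \right)} = 0 - 15 = -15$)
$W{\left(U \right)} = -6 + 2 U \left(-29 + U\right)$ ($W{\left(U \right)} = -6 + \left(U + U\right) \left(U - 29\right) = -6 + 2 U \left(-29 + U\right)$)
$\frac{- \frac{36531}{32396} + \frac{14636}{W{\left(u{\left(7 \right)} \right)}}}{-99314} = \frac{- \frac{36531}{32396} + \frac{14636}{-6 - -870 + 2 \left(-15\right)^{2}}}{-99314} = \left(\left(-36531\right) \frac{1}{32396} + \frac{14636}{-6 + 870 + 2 \cdot 225}\right) \left(- \frac{1}{99314}\right) = \left(- \frac{36531}{32396} + \frac{14636}{-6 + 870 + 450}\right) \left(- \frac{1}{99314}\right) = \left(- \frac{36531}{32396} + \frac{14636}{1314}\right) \left(- \frac{1}{99314}\right) = \left(- \frac{36531}{32396} + 14636 \cdot \frac{1}{1314}\right) \left(- \frac{1}{99314}\right) = \left(- \frac{36531}{32396} + \frac{7318}{657}\right) \left(- \frac{1}{99314}\right) = \frac{213073061}{21284172} \left(- \frac{1}{99314}\right) = - \frac{213073061}{2113816258008}$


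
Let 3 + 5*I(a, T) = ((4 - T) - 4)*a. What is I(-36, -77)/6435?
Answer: -37/429 ≈ -0.086247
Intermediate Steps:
I(a, T) = -3/5 - T*a/5 (I(a, T) = -3/5 + (((4 - T) - 4)*a)/5 = -3/5 + ((-T)*a)/5 = -3/5 + (-T*a)/5 = -3/5 - T*a/5)
I(-36, -77)/6435 = (-3/5 - 1/5*(-77)*(-36))/6435 = (-3/5 - 2772/5)*(1/6435) = -555*1/6435 = -37/429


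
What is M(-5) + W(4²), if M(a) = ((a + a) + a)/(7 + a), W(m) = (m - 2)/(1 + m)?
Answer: -227/34 ≈ -6.6765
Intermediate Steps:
W(m) = (-2 + m)/(1 + m)
M(a) = 3*a/(7 + a) (M(a) = (2*a + a)/(7 + a) = (3*a)/(7 + a) = 3*a/(7 + a))
M(-5) + W(4²) = 3*(-5)/(7 - 5) + (-2 + 4²)/(1 + 4²) = 3*(-5)/2 + (-2 + 16)/(1 + 16) = 3*(-5)*(½) + 14/17 = -15/2 + (1/17)*14 = -15/2 + 14/17 = -227/34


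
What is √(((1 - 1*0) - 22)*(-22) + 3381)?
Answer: 3*√427 ≈ 61.992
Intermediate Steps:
√(((1 - 1*0) - 22)*(-22) + 3381) = √(((1 + 0) - 22)*(-22) + 3381) = √((1 - 22)*(-22) + 3381) = √(-21*(-22) + 3381) = √(462 + 3381) = √3843 = 3*√427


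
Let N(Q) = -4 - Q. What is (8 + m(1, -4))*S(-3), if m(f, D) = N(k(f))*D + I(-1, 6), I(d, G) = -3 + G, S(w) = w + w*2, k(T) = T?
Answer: -279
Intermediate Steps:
S(w) = 3*w (S(w) = w + 2*w = 3*w)
m(f, D) = 3 + D*(-4 - f) (m(f, D) = (-4 - f)*D + (-3 + 6) = D*(-4 - f) + 3 = 3 + D*(-4 - f))
(8 + m(1, -4))*S(-3) = (8 + (3 - 1*(-4)*(4 + 1)))*(3*(-3)) = (8 + (3 - 1*(-4)*5))*(-9) = (8 + (3 + 20))*(-9) = (8 + 23)*(-9) = 31*(-9) = -279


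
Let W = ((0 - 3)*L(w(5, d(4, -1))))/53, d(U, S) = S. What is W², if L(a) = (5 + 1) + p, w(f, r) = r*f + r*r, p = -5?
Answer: 9/2809 ≈ 0.0032040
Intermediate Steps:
w(f, r) = r² + f*r (w(f, r) = f*r + r² = r² + f*r)
L(a) = 1 (L(a) = (5 + 1) - 5 = 6 - 5 = 1)
W = -3/53 (W = ((0 - 3)*1)/53 = -3*1*(1/53) = -3*1/53 = -3/53 ≈ -0.056604)
W² = (-3/53)² = 9/2809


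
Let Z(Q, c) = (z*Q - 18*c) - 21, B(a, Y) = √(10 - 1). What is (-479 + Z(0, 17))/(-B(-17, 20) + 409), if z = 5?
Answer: -403/203 ≈ -1.9852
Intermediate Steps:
B(a, Y) = 3 (B(a, Y) = √9 = 3)
Z(Q, c) = -21 - 18*c + 5*Q (Z(Q, c) = (5*Q - 18*c) - 21 = (-18*c + 5*Q) - 21 = -21 - 18*c + 5*Q)
(-479 + Z(0, 17))/(-B(-17, 20) + 409) = (-479 + (-21 - 18*17 + 5*0))/(-1*3 + 409) = (-479 + (-21 - 306 + 0))/(-3 + 409) = (-479 - 327)/406 = -806*1/406 = -403/203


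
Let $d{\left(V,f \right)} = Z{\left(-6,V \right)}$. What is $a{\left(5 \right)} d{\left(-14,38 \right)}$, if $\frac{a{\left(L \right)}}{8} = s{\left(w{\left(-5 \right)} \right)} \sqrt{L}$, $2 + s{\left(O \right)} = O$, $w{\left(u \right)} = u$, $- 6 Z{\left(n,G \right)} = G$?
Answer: $- \frac{392 \sqrt{5}}{3} \approx -292.18$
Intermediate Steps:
$Z{\left(n,G \right)} = - \frac{G}{6}$
$d{\left(V,f \right)} = - \frac{V}{6}$
$s{\left(O \right)} = -2 + O$
$a{\left(L \right)} = - 56 \sqrt{L}$ ($a{\left(L \right)} = 8 \left(-2 - 5\right) \sqrt{L} = 8 \left(- 7 \sqrt{L}\right) = - 56 \sqrt{L}$)
$a{\left(5 \right)} d{\left(-14,38 \right)} = - 56 \sqrt{5} \left(\left(- \frac{1}{6}\right) \left(-14\right)\right) = - 56 \sqrt{5} \cdot \frac{7}{3} = - \frac{392 \sqrt{5}}{3}$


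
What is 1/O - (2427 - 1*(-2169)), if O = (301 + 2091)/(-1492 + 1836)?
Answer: -1374161/299 ≈ -4595.9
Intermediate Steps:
O = 299/43 (O = 2392/344 = 2392*(1/344) = 299/43 ≈ 6.9535)
1/O - (2427 - 1*(-2169)) = 1/(299/43) - (2427 - 1*(-2169)) = 43/299 - (2427 + 2169) = 43/299 - 1*4596 = 43/299 - 4596 = -1374161/299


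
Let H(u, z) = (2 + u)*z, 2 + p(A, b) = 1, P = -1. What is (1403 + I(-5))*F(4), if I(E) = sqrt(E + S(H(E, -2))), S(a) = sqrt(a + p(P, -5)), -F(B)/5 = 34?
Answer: -238510 - 170*I*sqrt(5 - sqrt(5)) ≈ -2.3851e+5 - 282.63*I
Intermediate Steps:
p(A, b) = -1 (p(A, b) = -2 + 1 = -1)
F(B) = -170 (F(B) = -5*34 = -170)
H(u, z) = z*(2 + u)
S(a) = sqrt(-1 + a) (S(a) = sqrt(a - 1) = sqrt(-1 + a))
I(E) = sqrt(E + sqrt(-5 - 2*E)) (I(E) = sqrt(E + sqrt(-1 - 2*(2 + E))) = sqrt(E + sqrt(-1 + (-4 - 2*E))) = sqrt(E + sqrt(-5 - 2*E)))
(1403 + I(-5))*F(4) = (1403 + sqrt(-5 + sqrt(-5 - 2*(-5))))*(-170) = (1403 + sqrt(-5 + sqrt(-5 + 10)))*(-170) = (1403 + sqrt(-5 + sqrt(5)))*(-170) = -238510 - 170*sqrt(-5 + sqrt(5))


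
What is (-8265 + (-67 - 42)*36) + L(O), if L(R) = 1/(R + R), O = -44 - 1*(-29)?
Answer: -365671/30 ≈ -12189.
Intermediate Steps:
O = -15 (O = -44 + 29 = -15)
L(R) = 1/(2*R)
(-8265 + (-67 - 42)*36) + L(O) = (-8265 + (-67 - 42)*36) + (1/2)/(-15) = (-8265 - 109*36) + (1/2)*(-1/15) = (-8265 - 3924) - 1/30 = -12189 - 1/30 = -365671/30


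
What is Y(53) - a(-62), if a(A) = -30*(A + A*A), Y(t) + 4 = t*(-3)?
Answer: 113297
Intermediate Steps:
Y(t) = -4 - 3*t (Y(t) = -4 + t*(-3) = -4 - 3*t)
a(A) = -30*A - 30*A² (a(A) = -30*(A + A²) = -30*A - 30*A²)
Y(53) - a(-62) = (-4 - 3*53) - (-30)*(-62)*(1 - 62) = (-4 - 159) - (-30)*(-62)*(-61) = -163 - 1*(-113460) = -163 + 113460 = 113297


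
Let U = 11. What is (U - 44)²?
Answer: 1089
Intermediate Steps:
(U - 44)² = (11 - 44)² = (-33)² = 1089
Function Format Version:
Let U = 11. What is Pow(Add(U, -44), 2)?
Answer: 1089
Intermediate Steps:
Pow(Add(U, -44), 2) = Pow(Add(11, -44), 2) = Pow(-33, 2) = 1089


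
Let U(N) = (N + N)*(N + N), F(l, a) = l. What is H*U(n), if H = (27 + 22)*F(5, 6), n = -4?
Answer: 15680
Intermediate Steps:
U(N) = 4*N² (U(N) = (2*N)*(2*N) = 4*N²)
H = 245 (H = (27 + 22)*5 = 49*5 = 245)
H*U(n) = 245*(4*(-4)²) = 245*(4*16) = 245*64 = 15680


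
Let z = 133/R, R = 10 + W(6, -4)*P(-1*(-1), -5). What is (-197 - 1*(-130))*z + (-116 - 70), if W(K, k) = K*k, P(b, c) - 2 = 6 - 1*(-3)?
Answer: -38333/254 ≈ -150.92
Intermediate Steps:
P(b, c) = 11 (P(b, c) = 2 + (6 - 1*(-3)) = 2 + (6 + 3) = 2 + 9 = 11)
R = -254 (R = 10 + (6*(-4))*11 = 10 - 24*11 = 10 - 264 = -254)
z = -133/254 (z = 133/(-254) = 133*(-1/254) = -133/254 ≈ -0.52362)
(-197 - 1*(-130))*z + (-116 - 70) = (-197 - 1*(-130))*(-133/254) + (-116 - 70) = (-197 + 130)*(-133/254) - 186 = -67*(-133/254) - 186 = 8911/254 - 186 = -38333/254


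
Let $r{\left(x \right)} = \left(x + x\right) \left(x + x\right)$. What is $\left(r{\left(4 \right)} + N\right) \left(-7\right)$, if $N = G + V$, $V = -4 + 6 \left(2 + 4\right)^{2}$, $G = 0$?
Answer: $-1932$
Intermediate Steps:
$r{\left(x \right)} = 4 x^{2}$ ($r{\left(x \right)} = 2 x 2 x = 4 x^{2}$)
$V = 212$ ($V = -4 + 6 \cdot 6^{2} = -4 + 6 \cdot 36 = -4 + 216 = 212$)
$N = 212$ ($N = 0 + 212 = 212$)
$\left(r{\left(4 \right)} + N\right) \left(-7\right) = \left(4 \cdot 4^{2} + 212\right) \left(-7\right) = \left(4 \cdot 16 + 212\right) \left(-7\right) = \left(64 + 212\right) \left(-7\right) = 276 \left(-7\right) = -1932$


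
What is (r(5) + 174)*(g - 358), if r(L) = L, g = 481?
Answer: 22017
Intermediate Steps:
(r(5) + 174)*(g - 358) = (5 + 174)*(481 - 358) = 179*123 = 22017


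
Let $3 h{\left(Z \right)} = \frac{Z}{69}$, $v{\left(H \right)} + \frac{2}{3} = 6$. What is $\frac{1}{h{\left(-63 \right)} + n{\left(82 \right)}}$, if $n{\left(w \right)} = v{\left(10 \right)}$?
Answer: $\frac{69}{347} \approx 0.19885$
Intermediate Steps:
$v{\left(H \right)} = \frac{16}{3}$ ($v{\left(H \right)} = - \frac{2}{3} + 6 = \frac{16}{3}$)
$n{\left(w \right)} = \frac{16}{3}$
$h{\left(Z \right)} = \frac{Z}{207}$ ($h{\left(Z \right)} = \frac{Z \frac{1}{69}}{3} = \frac{\frac{1}{69} Z}{3} = \frac{Z}{207}$)
$\frac{1}{h{\left(-63 \right)} + n{\left(82 \right)}} = \frac{1}{\frac{1}{207} \left(-63\right) + \frac{16}{3}} = \frac{1}{- \frac{7}{23} + \frac{16}{3}} = \frac{1}{\frac{347}{69}} = \frac{69}{347}$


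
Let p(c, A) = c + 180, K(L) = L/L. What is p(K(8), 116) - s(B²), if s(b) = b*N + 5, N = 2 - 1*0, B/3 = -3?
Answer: 14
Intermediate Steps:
B = -9 (B = 3*(-3) = -9)
K(L) = 1
N = 2 (N = 2 + 0 = 2)
p(c, A) = 180 + c
s(b) = 5 + 2*b (s(b) = b*2 + 5 = 2*b + 5 = 5 + 2*b)
p(K(8), 116) - s(B²) = (180 + 1) - (5 + 2*(-9)²) = 181 - (5 + 2*81) = 181 - (5 + 162) = 181 - 1*167 = 181 - 167 = 14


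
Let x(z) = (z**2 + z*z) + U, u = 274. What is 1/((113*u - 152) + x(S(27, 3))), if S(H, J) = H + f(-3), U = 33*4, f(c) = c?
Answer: 1/32094 ≈ 3.1158e-5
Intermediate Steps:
U = 132
S(H, J) = -3 + H (S(H, J) = H - 3 = -3 + H)
x(z) = 132 + 2*z**2 (x(z) = (z**2 + z*z) + 132 = (z**2 + z**2) + 132 = 2*z**2 + 132 = 132 + 2*z**2)
1/((113*u - 152) + x(S(27, 3))) = 1/((113*274 - 152) + (132 + 2*(-3 + 27)**2)) = 1/((30962 - 152) + (132 + 2*24**2)) = 1/(30810 + (132 + 2*576)) = 1/(30810 + (132 + 1152)) = 1/(30810 + 1284) = 1/32094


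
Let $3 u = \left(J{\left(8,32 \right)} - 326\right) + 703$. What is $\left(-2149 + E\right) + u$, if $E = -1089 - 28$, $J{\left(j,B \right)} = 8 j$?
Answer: $-3119$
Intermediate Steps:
$u = 147$ ($u = \frac{\left(8 \cdot 8 - 326\right) + 703}{3} = \frac{\left(64 - 326\right) + 703}{3} = \frac{-262 + 703}{3} = \frac{1}{3} \cdot 441 = 147$)
$E = -1117$
$\left(-2149 + E\right) + u = \left(-2149 - 1117\right) + 147 = -3266 + 147 = -3119$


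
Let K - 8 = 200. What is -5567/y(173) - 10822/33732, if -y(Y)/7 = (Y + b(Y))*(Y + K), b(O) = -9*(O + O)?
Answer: -14178622313/44096983434 ≈ -0.32153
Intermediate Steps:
b(O) = -18*O
K = 208 (K = 8 + 200 = 208)
y(Y) = 119*Y*(208 + Y) (y(Y) = -7*(Y - 18*Y)*(Y + 208) = -7*(-17*Y)*(208 + Y) = -(-119)*Y*(208 + Y) = 119*Y*(208 + Y))
-5567/y(173) - 10822/33732 = -5567*1/(20587*(208 + 173)) - 10822/33732 = -5567/(119*173*381) - 10822*1/33732 = -5567/7843647 - 5411/16866 = -14178622313/44096983434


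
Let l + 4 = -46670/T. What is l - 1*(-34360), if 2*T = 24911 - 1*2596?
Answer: 153312160/4463 ≈ 34352.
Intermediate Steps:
T = 22315/2 (T = (24911 - 1*2596)/2 = (24911 - 2596)/2 = (1/2)*22315 = 22315/2 ≈ 11158.)
l = -36520/4463 (l = -4 - 46670/22315/2 = -4 - 46670*2/22315 = -4 - 18668/4463 = -36520/4463 ≈ -8.1828)
l - 1*(-34360) = -36520/4463 - 1*(-34360) = -36520/4463 + 34360 = 153312160/4463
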